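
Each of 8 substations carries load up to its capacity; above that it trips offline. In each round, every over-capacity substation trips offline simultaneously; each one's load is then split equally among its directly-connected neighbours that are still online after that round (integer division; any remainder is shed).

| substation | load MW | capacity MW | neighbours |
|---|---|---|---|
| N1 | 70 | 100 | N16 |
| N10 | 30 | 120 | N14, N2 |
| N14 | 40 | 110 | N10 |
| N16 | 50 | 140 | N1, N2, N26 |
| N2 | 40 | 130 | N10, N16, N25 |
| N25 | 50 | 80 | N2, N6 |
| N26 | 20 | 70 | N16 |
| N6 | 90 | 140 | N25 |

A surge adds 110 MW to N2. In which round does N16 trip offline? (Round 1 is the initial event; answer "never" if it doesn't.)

Round 1 — N2 at 150 > 130. N2 trips offline.
  N2 sheds 150 MW to N10, N16, N25: 50 each.
    N10: 30+50 = 80 ≤ 120
    N16: 50+50 = 100 ≤ 140
    N25: 50+50 = 100 > 80
Round 2 — N25 trips offline.
  N25 sheds 100 MW to N6: 100 each.
    N6: 90+100 = 190 > 140
Round 3 — N6 trips offline.
  N6 sheds 190 MW: no online neighbours, lost.
No further trips.

never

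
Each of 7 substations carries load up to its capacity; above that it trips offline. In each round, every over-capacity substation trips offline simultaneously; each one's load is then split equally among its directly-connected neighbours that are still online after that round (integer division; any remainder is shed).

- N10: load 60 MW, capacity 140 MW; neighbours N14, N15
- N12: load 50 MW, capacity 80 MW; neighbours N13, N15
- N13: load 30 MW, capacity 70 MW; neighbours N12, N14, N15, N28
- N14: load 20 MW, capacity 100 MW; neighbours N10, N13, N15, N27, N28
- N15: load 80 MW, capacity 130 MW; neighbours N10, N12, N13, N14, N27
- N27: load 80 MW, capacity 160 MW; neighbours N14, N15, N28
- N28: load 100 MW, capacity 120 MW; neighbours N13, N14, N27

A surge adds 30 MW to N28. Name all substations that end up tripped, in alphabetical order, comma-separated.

N13, N28

Round 1 — N28 at 130 > 120. N28 trips offline.
  N28 sheds 130 MW to N13, N14, N27: 43 each (1 lost).
    N13: 30+43 = 73 > 70
    N14: 20+43 = 63 ≤ 100
    N27: 80+43 = 123 ≤ 160
Round 2 — N13 trips offline.
  N13 sheds 73 MW to N12, N14, N15: 24 each (1 lost).
    N12: 50+24 = 74 ≤ 80
    N14: 63+24 = 87 ≤ 100
    N15: 80+24 = 104 ≤ 130
No further trips.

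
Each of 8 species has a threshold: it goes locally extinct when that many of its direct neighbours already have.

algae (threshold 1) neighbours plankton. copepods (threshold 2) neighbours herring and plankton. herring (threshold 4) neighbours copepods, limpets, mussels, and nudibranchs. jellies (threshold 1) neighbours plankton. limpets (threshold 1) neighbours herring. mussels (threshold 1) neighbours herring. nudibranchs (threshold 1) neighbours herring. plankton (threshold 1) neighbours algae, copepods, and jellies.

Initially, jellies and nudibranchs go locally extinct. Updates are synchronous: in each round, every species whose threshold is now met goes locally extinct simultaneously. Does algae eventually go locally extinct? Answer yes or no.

yes

Round 1 — jellies, nudibranchs go locally extinct (initial).
Round 2 — checking thresholds:
  herring: 1 of 4 neighbours < 4, below threshold.
  plankton: 1 of 3 neighbours ≥ 1, goes locally extinct.
Round 3 — checking thresholds:
  algae: 1 of 1 neighbours ≥ 1, goes locally extinct.
  copepods: 1 of 2 neighbours < 2, below threshold.
  herring: 1 of 4 neighbours < 4, below threshold.
Round 4 — no new extinctions; cascade stops.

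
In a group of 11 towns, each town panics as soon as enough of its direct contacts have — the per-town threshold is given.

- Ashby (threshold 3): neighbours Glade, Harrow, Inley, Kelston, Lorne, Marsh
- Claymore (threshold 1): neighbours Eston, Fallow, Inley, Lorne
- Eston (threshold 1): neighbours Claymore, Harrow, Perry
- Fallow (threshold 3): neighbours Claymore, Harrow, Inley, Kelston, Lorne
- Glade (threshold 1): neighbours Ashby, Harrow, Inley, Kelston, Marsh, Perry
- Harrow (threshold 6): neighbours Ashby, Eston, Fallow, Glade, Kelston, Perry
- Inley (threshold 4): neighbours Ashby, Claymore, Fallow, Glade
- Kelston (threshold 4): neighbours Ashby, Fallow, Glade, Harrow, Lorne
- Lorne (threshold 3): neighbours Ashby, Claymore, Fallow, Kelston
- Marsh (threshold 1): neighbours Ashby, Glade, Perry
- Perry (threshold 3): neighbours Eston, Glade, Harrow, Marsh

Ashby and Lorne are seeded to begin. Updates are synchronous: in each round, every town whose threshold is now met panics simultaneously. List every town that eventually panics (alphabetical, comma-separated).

Round 1 — Ashby, Lorne panic (initial).
Round 2 — checking thresholds:
  Claymore: 1 of 4 neighbours ≥ 1, panics.
  Fallow: 1 of 5 neighbours < 3, holds.
  Glade: 1 of 6 neighbours ≥ 1, panics.
  Harrow: 1 of 6 neighbours < 6, holds.
  Inley: 1 of 4 neighbours < 4, holds.
  Kelston: 2 of 5 neighbours < 4, holds.
  Marsh: 1 of 3 neighbours ≥ 1, panics.
Round 3 — checking thresholds:
  Eston: 1 of 3 neighbours ≥ 1, panics.
  Fallow: 2 of 5 neighbours < 3, holds.
  Harrow: 2 of 6 neighbours < 6, holds.
  Inley: 3 of 4 neighbours < 4, holds.
  Kelston: 3 of 5 neighbours < 4, holds.
  Perry: 2 of 4 neighbours < 3, holds.
Round 4 — checking thresholds:
  Fallow: 2 of 5 neighbours < 3, holds.
  Harrow: 3 of 6 neighbours < 6, holds.
  Inley: 3 of 4 neighbours < 4, holds.
  Kelston: 3 of 5 neighbours < 4, holds.
  Perry: 3 of 4 neighbours ≥ 3, panics.
Round 5 — no new panics; cascade stops.

Ashby, Claymore, Eston, Glade, Lorne, Marsh, Perry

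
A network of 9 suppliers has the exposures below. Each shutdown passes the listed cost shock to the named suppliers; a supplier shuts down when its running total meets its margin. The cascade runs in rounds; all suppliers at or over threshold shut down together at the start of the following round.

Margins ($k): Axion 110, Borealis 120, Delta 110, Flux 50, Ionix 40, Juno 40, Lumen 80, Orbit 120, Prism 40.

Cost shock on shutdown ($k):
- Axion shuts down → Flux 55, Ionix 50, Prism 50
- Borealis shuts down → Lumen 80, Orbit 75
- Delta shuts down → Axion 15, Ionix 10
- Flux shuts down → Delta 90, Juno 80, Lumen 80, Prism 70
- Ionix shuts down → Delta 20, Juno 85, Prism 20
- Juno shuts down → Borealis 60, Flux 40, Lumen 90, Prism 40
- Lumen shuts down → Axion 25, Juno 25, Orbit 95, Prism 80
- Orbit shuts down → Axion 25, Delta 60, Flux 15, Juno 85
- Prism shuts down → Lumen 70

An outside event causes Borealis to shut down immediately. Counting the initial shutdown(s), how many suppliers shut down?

Round 1 — Borealis shuts down (initial).
  Lumen: +80 → 80 ≥ 80
  Orbit: +75 → 75 < 120
Round 2 — Lumen shuts down.
  Axion: +25 → 25 < 110
  Juno: +25 → 25 < 40
  Orbit: +95 → 170 ≥ 120
  Prism: +80 → 80 ≥ 40
Round 3 — Orbit, Prism shut down.
  Axion: +25 → 50 < 110
  Delta: +60 → 60 < 110
  Flux: +15 → 15 < 50
  Juno: +85 → 110 ≥ 40
Round 4 — Juno shuts down.
  Flux: +40 → 55 ≥ 50
Round 5 — Flux shuts down.
  Delta: +90 → 150 ≥ 110
Round 6 — Delta shuts down.
  Axion: +15 → 65 < 110
  Ionix: +10 → 10 < 40
No further shutdowns.

7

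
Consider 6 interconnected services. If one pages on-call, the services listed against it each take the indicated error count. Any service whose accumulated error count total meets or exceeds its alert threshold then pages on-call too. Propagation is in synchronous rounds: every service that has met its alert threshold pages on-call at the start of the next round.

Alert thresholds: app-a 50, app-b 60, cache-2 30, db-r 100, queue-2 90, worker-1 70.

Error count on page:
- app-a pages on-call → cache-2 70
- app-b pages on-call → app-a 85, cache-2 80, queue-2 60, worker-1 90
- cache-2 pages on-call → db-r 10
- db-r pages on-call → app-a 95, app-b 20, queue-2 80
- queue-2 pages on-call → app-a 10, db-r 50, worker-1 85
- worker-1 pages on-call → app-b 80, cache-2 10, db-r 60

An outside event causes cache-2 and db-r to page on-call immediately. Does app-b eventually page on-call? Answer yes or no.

no

Round 1 — cache-2, db-r page on-call (initial).
  app-a: +95 → 95 ≥ 50
  app-b: +20 → 20 < 60
  queue-2: +80 → 80 < 90
Round 2 — app-a pages on-call.
No further pages.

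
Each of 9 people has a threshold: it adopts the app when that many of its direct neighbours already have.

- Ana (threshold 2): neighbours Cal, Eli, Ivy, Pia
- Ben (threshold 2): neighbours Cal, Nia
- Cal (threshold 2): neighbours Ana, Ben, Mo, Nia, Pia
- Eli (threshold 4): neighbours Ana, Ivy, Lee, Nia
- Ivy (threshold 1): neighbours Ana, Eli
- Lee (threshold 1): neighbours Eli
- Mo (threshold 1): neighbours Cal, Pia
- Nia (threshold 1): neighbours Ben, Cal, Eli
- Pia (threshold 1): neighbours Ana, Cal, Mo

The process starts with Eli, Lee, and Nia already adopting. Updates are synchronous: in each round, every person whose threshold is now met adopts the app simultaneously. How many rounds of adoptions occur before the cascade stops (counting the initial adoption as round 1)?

5

Round 1 — Eli, Lee, Nia adopt the app (initial).
Round 2 — checking thresholds:
  Ana: 1 of 4 neighbours < 2, below threshold.
  Ben: 1 of 2 neighbours < 2, below threshold.
  Cal: 1 of 5 neighbours < 2, below threshold.
  Ivy: 1 of 2 neighbours ≥ 1, adopts the app.
Round 3 — checking thresholds:
  Ana: 2 of 4 neighbours ≥ 2, adopts the app.
  Ben: 1 of 2 neighbours < 2, below threshold.
  Cal: 1 of 5 neighbours < 2, below threshold.
Round 4 — checking thresholds:
  Ben: 1 of 2 neighbours < 2, below threshold.
  Cal: 2 of 5 neighbours ≥ 2, adopts the app.
  Pia: 1 of 3 neighbours ≥ 1, adopts the app.
Round 5 — checking thresholds:
  Ben: 2 of 2 neighbours ≥ 2, adopts the app.
  Mo: 2 of 2 neighbours ≥ 1, adopts the app.
Round 6 — no new adoptions; cascade stops.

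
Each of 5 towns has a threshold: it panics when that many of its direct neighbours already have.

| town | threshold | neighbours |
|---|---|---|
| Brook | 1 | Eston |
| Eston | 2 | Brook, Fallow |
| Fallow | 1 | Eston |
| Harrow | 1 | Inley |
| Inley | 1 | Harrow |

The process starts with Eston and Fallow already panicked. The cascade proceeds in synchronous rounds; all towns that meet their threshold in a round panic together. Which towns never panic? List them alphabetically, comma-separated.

Harrow, Inley

Round 1 — Eston, Fallow panic (initial).
Round 2 — checking thresholds:
  Brook: 1 of 1 neighbours ≥ 1, panics.
Round 3 — no new panics; cascade stops.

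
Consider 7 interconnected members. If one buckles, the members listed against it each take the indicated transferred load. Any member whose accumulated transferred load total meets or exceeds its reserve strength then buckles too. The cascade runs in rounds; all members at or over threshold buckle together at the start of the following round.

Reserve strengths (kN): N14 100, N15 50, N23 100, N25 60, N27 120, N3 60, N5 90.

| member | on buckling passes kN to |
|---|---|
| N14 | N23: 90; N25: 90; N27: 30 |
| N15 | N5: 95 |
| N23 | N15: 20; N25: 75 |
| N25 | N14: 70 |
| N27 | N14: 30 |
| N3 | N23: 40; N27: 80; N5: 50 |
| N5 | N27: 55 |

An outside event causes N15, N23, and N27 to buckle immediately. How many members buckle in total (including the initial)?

Round 1 — N15, N23, N27 buckle (initial).
  N14: +30 → 30 < 100
  N25: +75 → 75 ≥ 60
  N5: +95 → 95 ≥ 90
Round 2 — N25, N5 buckle.
  N14: +70 → 100 ≥ 100
Round 3 — N14 buckles.
No further bucklings.

6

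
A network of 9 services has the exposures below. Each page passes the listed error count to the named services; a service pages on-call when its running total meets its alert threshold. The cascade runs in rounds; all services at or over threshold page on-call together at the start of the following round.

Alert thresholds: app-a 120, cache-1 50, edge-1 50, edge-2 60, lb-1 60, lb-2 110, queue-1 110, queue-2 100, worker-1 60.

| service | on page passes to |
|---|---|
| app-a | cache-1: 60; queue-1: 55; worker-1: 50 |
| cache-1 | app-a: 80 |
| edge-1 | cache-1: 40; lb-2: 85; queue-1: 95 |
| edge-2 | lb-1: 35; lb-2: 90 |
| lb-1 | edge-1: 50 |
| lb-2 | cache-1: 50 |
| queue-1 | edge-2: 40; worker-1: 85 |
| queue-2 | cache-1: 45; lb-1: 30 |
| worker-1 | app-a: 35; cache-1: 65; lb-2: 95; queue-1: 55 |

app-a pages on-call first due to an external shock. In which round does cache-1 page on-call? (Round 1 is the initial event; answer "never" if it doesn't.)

2

Round 1 — app-a pages on-call (initial).
  cache-1: +60 → 60 ≥ 50
  queue-1: +55 → 55 < 110
  worker-1: +50 → 50 < 60
Round 2 — cache-1 pages on-call.
No further pages.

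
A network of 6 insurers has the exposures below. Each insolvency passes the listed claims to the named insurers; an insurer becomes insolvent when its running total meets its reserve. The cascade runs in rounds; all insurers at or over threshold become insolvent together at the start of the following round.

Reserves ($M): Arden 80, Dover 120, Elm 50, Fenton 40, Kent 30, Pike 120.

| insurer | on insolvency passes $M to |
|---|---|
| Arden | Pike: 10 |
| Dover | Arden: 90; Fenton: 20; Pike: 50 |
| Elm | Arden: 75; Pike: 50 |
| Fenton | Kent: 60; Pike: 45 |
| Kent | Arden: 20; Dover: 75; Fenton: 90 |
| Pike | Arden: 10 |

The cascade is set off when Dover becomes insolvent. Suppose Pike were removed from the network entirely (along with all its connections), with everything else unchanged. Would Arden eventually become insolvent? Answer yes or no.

With Pike removed:
Round 1 — Dover becomes insolvent (initial).
  Arden: +90 → 90 ≥ 80
  Fenton: +20 → 20 < 40
Round 2 — Arden becomes insolvent.
No further insolvencies.

yes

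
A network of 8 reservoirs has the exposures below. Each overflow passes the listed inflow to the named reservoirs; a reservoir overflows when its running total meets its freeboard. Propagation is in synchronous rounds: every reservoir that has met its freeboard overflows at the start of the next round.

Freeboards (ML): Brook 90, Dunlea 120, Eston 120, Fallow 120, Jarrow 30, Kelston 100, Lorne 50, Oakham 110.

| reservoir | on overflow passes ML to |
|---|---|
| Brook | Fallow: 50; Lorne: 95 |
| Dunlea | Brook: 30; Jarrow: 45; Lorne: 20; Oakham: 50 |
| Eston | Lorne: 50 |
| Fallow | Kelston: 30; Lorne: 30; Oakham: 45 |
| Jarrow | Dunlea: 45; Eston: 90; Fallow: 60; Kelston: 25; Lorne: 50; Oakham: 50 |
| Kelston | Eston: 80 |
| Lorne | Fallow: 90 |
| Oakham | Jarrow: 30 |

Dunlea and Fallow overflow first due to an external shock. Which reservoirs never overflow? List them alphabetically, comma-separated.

Round 1 — Dunlea, Fallow overflow (initial).
  Brook: +30 → 30 < 90
  Jarrow: +45 → 45 ≥ 30
  Kelston: +30 → 30 < 100
  Lorne: +20+30 → 50 ≥ 50
  Oakham: +50+45 → 95 < 110
Round 2 — Jarrow, Lorne overflow.
  Eston: +90 → 90 < 120
  Kelston: +25 → 55 < 100
  Oakham: +50 → 145 ≥ 110
Round 3 — Oakham overflows.
No further overflows.

Brook, Eston, Kelston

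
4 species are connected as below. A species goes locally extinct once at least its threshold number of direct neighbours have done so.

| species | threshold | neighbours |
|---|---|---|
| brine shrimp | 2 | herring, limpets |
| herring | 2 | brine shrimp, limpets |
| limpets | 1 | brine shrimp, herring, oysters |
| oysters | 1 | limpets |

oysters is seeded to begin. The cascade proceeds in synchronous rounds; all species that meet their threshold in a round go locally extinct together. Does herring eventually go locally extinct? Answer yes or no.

no

Round 1 — oysters goes locally extinct (initial).
Round 2 — checking thresholds:
  limpets: 1 of 3 neighbours ≥ 1, goes locally extinct.
Round 3 — no new extinctions; cascade stops.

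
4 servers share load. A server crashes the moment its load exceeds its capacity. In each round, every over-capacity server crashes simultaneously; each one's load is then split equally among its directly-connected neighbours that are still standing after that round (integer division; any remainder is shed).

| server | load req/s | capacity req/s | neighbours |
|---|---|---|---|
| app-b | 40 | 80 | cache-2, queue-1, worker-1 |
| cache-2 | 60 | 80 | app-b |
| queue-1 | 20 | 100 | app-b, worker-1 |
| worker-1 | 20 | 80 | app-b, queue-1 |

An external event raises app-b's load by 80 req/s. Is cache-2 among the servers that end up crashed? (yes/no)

yes

Round 1 — app-b at 120 > 80. app-b crashes.
  app-b sheds 120 req/s to cache-2, queue-1, worker-1: 40 each.
    cache-2: 60+40 = 100 > 80
    queue-1: 20+40 = 60 ≤ 100
    worker-1: 20+40 = 60 ≤ 80
Round 2 — cache-2 crashes.
  cache-2 sheds 100 req/s: no online neighbours, lost.
No further crashes.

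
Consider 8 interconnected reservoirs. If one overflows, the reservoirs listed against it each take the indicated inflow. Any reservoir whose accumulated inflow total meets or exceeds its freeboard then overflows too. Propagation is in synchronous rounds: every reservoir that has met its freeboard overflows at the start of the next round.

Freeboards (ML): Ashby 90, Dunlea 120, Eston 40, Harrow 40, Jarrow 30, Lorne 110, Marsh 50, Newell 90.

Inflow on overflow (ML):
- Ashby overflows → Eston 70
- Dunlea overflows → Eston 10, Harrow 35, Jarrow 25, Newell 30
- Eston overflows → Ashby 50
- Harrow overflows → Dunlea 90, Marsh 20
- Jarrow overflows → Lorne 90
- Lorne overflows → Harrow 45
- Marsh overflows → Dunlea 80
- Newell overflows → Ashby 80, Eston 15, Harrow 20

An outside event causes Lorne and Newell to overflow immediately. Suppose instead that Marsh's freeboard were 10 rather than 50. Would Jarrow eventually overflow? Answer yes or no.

no

With Marsh's freeboard at 10:
Round 1 — Lorne, Newell overflow (initial).
  Ashby: +80 → 80 < 90
  Eston: +15 → 15 < 40
  Harrow: +45+20 → 65 ≥ 40
Round 2 — Harrow overflows.
  Dunlea: +90 → 90 < 120
  Marsh: +20 → 20 ≥ 10
Round 3 — Marsh overflows.
  Dunlea: +80 → 170 ≥ 120
Round 4 — Dunlea overflows.
  Eston: +10 → 25 < 40
  Jarrow: +25 → 25 < 30
No further overflows.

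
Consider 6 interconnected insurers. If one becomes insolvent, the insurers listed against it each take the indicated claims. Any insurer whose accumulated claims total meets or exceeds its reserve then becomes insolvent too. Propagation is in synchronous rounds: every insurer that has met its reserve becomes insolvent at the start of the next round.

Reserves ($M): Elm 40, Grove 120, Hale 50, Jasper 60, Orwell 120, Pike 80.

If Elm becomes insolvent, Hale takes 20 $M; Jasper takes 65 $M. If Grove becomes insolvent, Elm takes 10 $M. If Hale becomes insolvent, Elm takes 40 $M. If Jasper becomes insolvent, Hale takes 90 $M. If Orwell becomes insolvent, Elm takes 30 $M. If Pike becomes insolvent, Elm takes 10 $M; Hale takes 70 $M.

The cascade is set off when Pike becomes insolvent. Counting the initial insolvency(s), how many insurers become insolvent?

Round 1 — Pike becomes insolvent (initial).
  Elm: +10 → 10 < 40
  Hale: +70 → 70 ≥ 50
Round 2 — Hale becomes insolvent.
  Elm: +40 → 50 ≥ 40
Round 3 — Elm becomes insolvent.
  Jasper: +65 → 65 ≥ 60
Round 4 — Jasper becomes insolvent.
No further insolvencies.

4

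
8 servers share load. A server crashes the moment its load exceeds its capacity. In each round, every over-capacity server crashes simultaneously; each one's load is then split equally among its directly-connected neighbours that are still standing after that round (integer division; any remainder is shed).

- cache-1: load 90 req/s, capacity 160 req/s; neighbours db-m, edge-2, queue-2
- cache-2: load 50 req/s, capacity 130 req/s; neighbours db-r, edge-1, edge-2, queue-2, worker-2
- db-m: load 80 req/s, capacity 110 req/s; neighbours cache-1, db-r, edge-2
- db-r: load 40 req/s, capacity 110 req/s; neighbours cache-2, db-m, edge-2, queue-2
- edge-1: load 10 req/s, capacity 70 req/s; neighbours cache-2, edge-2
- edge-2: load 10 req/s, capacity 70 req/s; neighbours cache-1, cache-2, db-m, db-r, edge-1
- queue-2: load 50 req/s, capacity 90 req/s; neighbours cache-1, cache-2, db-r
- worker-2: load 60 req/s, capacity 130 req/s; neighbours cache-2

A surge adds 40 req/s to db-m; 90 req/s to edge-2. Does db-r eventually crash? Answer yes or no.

yes

Round 1 — db-m at 120 > 110; edge-2 at 100 > 70. db-m, edge-2 crash.
  db-m sheds 120 req/s to cache-1, db-r: 60 each.
    cache-1: 90+60 = 150 ≤ 160
    db-r: 40+60 = 100 ≤ 110
  edge-2 sheds 100 req/s to cache-1, cache-2, db-r, edge-1: 25 each.
    cache-1: 150+25 = 175 > 160
    cache-2: 50+25 = 75 ≤ 130
    db-r: 100+25 = 125 > 110
    edge-1: 10+25 = 35 ≤ 70
Round 2 — cache-1, db-r crash.
  cache-1 sheds 175 req/s to queue-2: 175 each.
    queue-2: 50+175 = 225 > 90
  db-r sheds 125 req/s to cache-2, queue-2: 62 each (1 lost).
    cache-2: 75+62 = 137 > 130
    queue-2: 225+62 = 287 > 90
Round 3 — cache-2, queue-2 crash.
  cache-2 sheds 137 req/s to edge-1, worker-2: 68 each (1 lost).
    edge-1: 35+68 = 103 > 70
    worker-2: 60+68 = 128 ≤ 130
  queue-2 sheds 287 req/s: no online neighbours, lost.
Round 4 — edge-1 crashes.
  edge-1 sheds 103 req/s: no online neighbours, lost.
No further crashes.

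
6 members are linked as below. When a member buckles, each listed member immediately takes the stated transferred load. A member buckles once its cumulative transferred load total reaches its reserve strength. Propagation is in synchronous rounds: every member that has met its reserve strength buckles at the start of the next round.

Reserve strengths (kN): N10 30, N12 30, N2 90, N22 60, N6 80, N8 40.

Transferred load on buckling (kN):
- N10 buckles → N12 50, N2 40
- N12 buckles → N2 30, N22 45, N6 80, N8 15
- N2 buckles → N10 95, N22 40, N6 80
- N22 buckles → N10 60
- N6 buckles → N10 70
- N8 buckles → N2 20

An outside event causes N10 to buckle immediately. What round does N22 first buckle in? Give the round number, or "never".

never

Round 1 — N10 buckles (initial).
  N12: +50 → 50 ≥ 30
  N2: +40 → 40 < 90
Round 2 — N12 buckles.
  N2: +30 → 70 < 90
  N22: +45 → 45 < 60
  N6: +80 → 80 ≥ 80
  N8: +15 → 15 < 40
Round 3 — N6 buckles.
No further bucklings.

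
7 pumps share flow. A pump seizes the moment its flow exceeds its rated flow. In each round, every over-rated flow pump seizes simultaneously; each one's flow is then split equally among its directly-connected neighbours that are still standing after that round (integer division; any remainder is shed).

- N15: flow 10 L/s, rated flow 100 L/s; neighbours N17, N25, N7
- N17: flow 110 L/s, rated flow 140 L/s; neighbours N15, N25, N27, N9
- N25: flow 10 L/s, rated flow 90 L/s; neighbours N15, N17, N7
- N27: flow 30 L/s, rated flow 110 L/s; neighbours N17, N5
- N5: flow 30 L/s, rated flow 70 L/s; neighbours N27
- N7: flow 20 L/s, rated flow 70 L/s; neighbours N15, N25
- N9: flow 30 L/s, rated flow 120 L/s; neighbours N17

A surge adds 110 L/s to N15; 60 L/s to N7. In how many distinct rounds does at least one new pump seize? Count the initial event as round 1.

Round 1 — N15 at 120 > 100; N7 at 80 > 70. N15, N7 seize.
  N15 sheds 120 L/s to N17, N25: 60 each.
    N17: 110+60 = 170 > 140
    N25: 10+60 = 70 ≤ 90
  N7 sheds 80 L/s to N25: 80 each.
    N25: 70+80 = 150 > 90
Round 2 — N17, N25 seize.
  N17 sheds 170 L/s to N27, N9: 85 each.
    N27: 30+85 = 115 > 110
    N9: 30+85 = 115 ≤ 120
  N25 sheds 150 L/s: no online neighbours, lost.
Round 3 — N27 seizes.
  N27 sheds 115 L/s to N5: 115 each.
    N5: 30+115 = 145 > 70
Round 4 — N5 seizes.
  N5 sheds 145 L/s: no online neighbours, lost.
No further seizures.

4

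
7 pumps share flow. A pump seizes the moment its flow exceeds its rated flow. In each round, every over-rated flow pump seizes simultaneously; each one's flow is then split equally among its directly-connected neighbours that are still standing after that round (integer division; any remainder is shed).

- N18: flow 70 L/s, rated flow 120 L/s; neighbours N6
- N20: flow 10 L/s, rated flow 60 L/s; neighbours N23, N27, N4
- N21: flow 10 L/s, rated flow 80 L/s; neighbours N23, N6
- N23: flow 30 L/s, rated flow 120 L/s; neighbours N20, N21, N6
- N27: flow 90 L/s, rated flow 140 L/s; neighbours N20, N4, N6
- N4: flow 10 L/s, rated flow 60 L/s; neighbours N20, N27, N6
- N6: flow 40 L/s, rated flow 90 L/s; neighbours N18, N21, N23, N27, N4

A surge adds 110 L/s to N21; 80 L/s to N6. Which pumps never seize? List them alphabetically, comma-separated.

Round 1 — N21 at 120 > 80; N6 at 120 > 90. N21, N6 seize.
  N21 sheds 120 L/s to N23: 120 each.
    N23: 30+120 = 150 > 120
  N6 sheds 120 L/s to N18, N23, N27, N4: 30 each.
    N18: 70+30 = 100 ≤ 120
    N23: 150+30 = 180 > 120
    N27: 90+30 = 120 ≤ 140
    N4: 10+30 = 40 ≤ 60
Round 2 — N23 seizes.
  N23 sheds 180 L/s to N20: 180 each.
    N20: 10+180 = 190 > 60
Round 3 — N20 seizes.
  N20 sheds 190 L/s to N27, N4: 95 each.
    N27: 120+95 = 215 > 140
    N4: 40+95 = 135 > 60
Round 4 — N27, N4 seize.
  N27 sheds 215 L/s: no online neighbours, lost.
  N4 sheds 135 L/s: no online neighbours, lost.
No further seizures.

N18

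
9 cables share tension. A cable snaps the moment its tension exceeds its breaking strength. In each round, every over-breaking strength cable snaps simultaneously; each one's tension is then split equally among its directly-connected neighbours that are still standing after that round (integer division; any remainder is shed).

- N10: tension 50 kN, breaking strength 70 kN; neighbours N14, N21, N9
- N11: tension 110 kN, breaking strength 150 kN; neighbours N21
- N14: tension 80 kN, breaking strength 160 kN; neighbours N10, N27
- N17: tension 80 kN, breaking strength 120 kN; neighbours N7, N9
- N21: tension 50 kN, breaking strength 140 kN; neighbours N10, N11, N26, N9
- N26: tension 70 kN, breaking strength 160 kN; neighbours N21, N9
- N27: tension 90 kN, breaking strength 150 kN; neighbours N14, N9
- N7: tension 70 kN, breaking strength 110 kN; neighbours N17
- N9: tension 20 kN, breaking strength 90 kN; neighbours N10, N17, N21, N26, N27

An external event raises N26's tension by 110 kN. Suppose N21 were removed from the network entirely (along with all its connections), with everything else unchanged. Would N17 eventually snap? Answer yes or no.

With N21 removed:
Round 1 — N26 at 180 > 160. N26 snaps.
  N26 sheds 180 kN to N9: 180 each.
    N9: 20+180 = 200 > 90
Round 2 — N9 snaps.
  N9 sheds 200 kN to N10, N17, N27: 66 each (2 lost).
    N10: 50+66 = 116 > 70
    N17: 80+66 = 146 > 120
    N27: 90+66 = 156 > 150
Round 3 — N10, N17, N27 snap.
  N10 sheds 116 kN to N14: 116 each.
    N14: 80+116 = 196 > 160
  N17 sheds 146 kN to N7: 146 each.
    N7: 70+146 = 216 > 110
  N27 sheds 156 kN to N14: 156 each.
    N14: 196+156 = 352 > 160
Round 4 — N14, N7 snap.
  N14 sheds 352 kN: no online neighbours, lost.
  N7 sheds 216 kN: no online neighbours, lost.
No further breaks.

yes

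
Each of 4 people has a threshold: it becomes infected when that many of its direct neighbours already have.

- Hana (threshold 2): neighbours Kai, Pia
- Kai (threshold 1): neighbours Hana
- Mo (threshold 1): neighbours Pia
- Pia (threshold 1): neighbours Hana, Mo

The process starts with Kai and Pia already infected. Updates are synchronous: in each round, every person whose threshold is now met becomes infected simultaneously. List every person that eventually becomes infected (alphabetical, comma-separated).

Hana, Kai, Mo, Pia

Round 1 — Kai, Pia become infected (initial).
Round 2 — checking thresholds:
  Hana: 2 of 2 neighbours ≥ 2, becomes infected.
  Mo: 1 of 1 neighbours ≥ 1, becomes infected.
Round 3 — no new infections; cascade stops.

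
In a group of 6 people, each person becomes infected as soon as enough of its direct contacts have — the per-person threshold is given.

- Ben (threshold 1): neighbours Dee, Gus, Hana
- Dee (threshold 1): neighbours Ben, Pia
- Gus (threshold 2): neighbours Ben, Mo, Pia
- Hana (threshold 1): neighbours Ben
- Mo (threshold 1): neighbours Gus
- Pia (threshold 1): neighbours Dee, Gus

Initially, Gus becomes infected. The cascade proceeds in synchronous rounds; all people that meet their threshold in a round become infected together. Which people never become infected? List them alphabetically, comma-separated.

none

Round 1 — Gus becomes infected (initial).
Round 2 — checking thresholds:
  Ben: 1 of 3 neighbours ≥ 1, becomes infected.
  Mo: 1 of 1 neighbours ≥ 1, becomes infected.
  Pia: 1 of 2 neighbours ≥ 1, becomes infected.
Round 3 — checking thresholds:
  Dee: 2 of 2 neighbours ≥ 1, becomes infected.
  Hana: 1 of 1 neighbours ≥ 1, becomes infected.
Round 4 — no new infections; cascade stops.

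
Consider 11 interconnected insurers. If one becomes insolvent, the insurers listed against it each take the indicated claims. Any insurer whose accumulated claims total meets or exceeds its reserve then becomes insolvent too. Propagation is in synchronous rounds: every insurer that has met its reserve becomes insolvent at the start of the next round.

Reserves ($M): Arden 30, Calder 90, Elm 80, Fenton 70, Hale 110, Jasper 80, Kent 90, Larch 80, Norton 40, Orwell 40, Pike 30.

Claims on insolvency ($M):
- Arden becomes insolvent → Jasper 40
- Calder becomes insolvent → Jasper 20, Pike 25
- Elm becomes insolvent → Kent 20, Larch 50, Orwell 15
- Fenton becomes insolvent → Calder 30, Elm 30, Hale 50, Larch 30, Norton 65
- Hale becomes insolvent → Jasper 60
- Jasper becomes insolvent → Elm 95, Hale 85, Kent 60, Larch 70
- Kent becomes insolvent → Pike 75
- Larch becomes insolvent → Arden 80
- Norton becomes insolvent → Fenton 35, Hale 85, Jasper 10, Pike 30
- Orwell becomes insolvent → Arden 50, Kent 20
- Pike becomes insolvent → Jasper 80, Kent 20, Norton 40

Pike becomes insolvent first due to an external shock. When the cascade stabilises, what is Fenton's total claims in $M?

Round 1 — Pike becomes insolvent (initial).
  Jasper: +80 → 80 ≥ 80
  Kent: +20 → 20 < 90
  Norton: +40 → 40 ≥ 40
Round 2 — Jasper, Norton become insolvent.
  Elm: +95 → 95 ≥ 80
  Fenton: +35 → 35 < 70
  Hale: +85+85 → 170 ≥ 110
  Kent: +60 → 80 < 90
  Larch: +70 → 70 < 80
Round 3 — Elm, Hale become insolvent.
  Kent: +20 → 100 ≥ 90
  Larch: +50 → 120 ≥ 80
  Orwell: +15 → 15 < 40
Round 4 — Kent, Larch become insolvent.
  Arden: +80 → 80 ≥ 30
Round 5 — Arden becomes insolvent.
No further insolvencies.

35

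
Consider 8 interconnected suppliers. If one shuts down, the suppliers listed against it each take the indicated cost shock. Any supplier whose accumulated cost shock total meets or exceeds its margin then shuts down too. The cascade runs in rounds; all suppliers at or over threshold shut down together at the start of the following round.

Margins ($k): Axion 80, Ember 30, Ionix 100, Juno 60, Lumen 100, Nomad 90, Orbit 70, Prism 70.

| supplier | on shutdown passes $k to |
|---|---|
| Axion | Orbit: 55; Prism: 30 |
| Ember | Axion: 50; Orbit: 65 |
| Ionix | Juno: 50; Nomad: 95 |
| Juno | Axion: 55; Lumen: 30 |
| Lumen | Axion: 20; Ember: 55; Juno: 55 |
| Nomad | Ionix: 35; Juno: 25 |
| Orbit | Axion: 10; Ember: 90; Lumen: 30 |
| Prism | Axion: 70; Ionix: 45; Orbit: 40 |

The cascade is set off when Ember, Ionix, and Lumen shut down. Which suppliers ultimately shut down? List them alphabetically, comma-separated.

Round 1 — Ember, Ionix, Lumen shut down (initial).
  Axion: +50+20 → 70 < 80
  Juno: +50+55 → 105 ≥ 60
  Nomad: +95 → 95 ≥ 90
  Orbit: +65 → 65 < 70
Round 2 — Juno, Nomad shut down.
  Axion: +55 → 125 ≥ 80
Round 3 — Axion shuts down.
  Orbit: +55 → 120 ≥ 70
  Prism: +30 → 30 < 70
Round 4 — Orbit shuts down.
No further shutdowns.

Axion, Ember, Ionix, Juno, Lumen, Nomad, Orbit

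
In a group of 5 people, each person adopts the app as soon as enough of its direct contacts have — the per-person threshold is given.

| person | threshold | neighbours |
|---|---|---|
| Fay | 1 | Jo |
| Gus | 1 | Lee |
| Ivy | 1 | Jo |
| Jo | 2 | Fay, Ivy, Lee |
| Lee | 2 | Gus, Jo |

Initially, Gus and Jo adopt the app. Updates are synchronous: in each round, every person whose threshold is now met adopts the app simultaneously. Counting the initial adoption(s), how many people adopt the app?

Round 1 — Gus, Jo adopt the app (initial).
Round 2 — checking thresholds:
  Fay: 1 of 1 neighbours ≥ 1, adopts the app.
  Ivy: 1 of 1 neighbours ≥ 1, adopts the app.
  Lee: 2 of 2 neighbours ≥ 2, adopts the app.
Round 3 — no new adoptions; cascade stops.

5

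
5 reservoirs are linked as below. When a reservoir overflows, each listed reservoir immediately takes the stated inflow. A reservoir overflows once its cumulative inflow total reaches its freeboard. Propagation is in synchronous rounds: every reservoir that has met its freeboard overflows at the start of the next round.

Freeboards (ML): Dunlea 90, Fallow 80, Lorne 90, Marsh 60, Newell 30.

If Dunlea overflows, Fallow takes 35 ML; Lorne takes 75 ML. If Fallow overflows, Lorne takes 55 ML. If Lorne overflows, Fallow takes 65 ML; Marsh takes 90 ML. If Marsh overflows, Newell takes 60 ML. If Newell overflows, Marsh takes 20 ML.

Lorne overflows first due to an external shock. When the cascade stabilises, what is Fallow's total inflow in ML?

Round 1 — Lorne overflows (initial).
  Fallow: +65 → 65 < 80
  Marsh: +90 → 90 ≥ 60
Round 2 — Marsh overflows.
  Newell: +60 → 60 ≥ 30
Round 3 — Newell overflows.
No further overflows.

65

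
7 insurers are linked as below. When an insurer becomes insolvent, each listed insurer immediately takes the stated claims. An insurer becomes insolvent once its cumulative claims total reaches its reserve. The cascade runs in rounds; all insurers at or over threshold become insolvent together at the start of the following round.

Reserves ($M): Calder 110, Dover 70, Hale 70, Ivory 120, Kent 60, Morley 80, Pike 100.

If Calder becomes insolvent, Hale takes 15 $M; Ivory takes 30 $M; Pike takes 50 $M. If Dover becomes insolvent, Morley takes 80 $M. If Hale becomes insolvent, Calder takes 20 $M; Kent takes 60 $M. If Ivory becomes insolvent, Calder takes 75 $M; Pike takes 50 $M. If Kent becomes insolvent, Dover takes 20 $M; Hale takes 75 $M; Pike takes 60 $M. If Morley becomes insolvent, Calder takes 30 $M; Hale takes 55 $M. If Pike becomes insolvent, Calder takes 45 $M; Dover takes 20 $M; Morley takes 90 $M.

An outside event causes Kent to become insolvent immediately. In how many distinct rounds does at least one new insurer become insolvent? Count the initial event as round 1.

2

Round 1 — Kent becomes insolvent (initial).
  Dover: +20 → 20 < 70
  Hale: +75 → 75 ≥ 70
  Pike: +60 → 60 < 100
Round 2 — Hale becomes insolvent.
  Calder: +20 → 20 < 110
No further insolvencies.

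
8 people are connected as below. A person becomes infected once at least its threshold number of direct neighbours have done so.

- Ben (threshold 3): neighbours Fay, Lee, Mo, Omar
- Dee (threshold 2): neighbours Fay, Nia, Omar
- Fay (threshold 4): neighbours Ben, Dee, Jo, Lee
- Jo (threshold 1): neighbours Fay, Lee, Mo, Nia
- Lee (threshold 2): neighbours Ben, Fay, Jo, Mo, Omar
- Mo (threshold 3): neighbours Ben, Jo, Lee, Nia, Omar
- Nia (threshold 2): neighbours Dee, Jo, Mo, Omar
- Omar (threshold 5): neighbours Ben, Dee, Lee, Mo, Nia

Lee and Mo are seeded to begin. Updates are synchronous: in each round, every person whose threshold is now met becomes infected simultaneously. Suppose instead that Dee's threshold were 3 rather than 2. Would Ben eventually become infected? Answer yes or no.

With Dee's threshold at 3:
Round 1 — Lee, Mo become infected (initial).
Round 2 — checking thresholds:
  Ben: 2 of 4 neighbours < 3, holds.
  Fay: 1 of 4 neighbours < 4, holds.
  Jo: 2 of 4 neighbours ≥ 1, becomes infected.
  Nia: 1 of 4 neighbours < 2, holds.
  Omar: 2 of 5 neighbours < 5, holds.
Round 3 — checking thresholds:
  Ben: 2 of 4 neighbours < 3, holds.
  Fay: 2 of 4 neighbours < 4, holds.
  Nia: 2 of 4 neighbours ≥ 2, becomes infected.
  Omar: 2 of 5 neighbours < 5, holds.
Round 4 — no new infections; cascade stops.

no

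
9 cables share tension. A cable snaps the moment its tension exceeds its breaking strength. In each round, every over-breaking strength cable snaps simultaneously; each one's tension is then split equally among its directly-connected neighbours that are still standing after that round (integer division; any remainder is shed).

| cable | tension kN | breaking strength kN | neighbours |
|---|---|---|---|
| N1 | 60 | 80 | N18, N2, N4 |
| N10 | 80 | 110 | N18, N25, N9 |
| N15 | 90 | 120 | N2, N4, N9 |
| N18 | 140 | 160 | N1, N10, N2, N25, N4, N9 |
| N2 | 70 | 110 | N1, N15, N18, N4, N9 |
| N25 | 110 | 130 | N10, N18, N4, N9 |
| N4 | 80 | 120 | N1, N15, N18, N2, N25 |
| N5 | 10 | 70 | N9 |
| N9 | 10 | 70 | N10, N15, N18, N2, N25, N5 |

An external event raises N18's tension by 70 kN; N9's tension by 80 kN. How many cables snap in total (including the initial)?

Round 1 — N18 at 210 > 160; N9 at 90 > 70. N18, N9 snap.
  N18 sheds 210 kN to N1, N10, N2, N25, N4: 42 each.
    N1: 60+42 = 102 > 80
    N10: 80+42 = 122 > 110
    N2: 70+42 = 112 > 110
    N25: 110+42 = 152 > 130
    N4: 80+42 = 122 > 120
  N9 sheds 90 kN to N10, N15, N2, N25, N5: 18 each.
    N10: 122+18 = 140 > 110
    N15: 90+18 = 108 ≤ 120
    N2: 112+18 = 130 > 110
    N25: 152+18 = 170 > 130
    N5: 10+18 = 28 ≤ 70
Round 2 — N1, N10, N2, N25, N4 snap.
  N1 sheds 102 kN: no online neighbours, lost.
  N10 sheds 140 kN: no online neighbours, lost.
  N2 sheds 130 kN to N15: 130 each.
    N15: 108+130 = 238 > 120
  N25 sheds 170 kN: no online neighbours, lost.
  N4 sheds 122 kN to N15: 122 each.
    N15: 238+122 = 360 > 120
Round 3 — N15 snaps.
  N15 sheds 360 kN: no online neighbours, lost.
No further breaks.

8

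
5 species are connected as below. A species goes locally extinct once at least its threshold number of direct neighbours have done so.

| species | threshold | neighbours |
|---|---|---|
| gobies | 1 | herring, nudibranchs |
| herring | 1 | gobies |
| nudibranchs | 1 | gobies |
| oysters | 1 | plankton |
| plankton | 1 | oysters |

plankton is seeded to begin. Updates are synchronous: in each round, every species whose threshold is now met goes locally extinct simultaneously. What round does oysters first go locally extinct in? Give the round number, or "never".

2

Round 1 — plankton goes locally extinct (initial).
Round 2 — checking thresholds:
  oysters: 1 of 1 neighbours ≥ 1, goes locally extinct.
Round 3 — no new extinctions; cascade stops.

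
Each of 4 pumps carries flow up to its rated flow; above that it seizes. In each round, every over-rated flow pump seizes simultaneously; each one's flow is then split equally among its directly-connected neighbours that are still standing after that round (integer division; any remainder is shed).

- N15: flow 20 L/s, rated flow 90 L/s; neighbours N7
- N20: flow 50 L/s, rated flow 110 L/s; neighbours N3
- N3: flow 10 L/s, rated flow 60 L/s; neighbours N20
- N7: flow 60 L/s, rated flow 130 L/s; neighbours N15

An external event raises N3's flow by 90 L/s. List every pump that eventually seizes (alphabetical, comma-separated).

N20, N3

Round 1 — N3 at 100 > 60. N3 seizes.
  N3 sheds 100 L/s to N20: 100 each.
    N20: 50+100 = 150 > 110
Round 2 — N20 seizes.
  N20 sheds 150 L/s: no online neighbours, lost.
No further seizures.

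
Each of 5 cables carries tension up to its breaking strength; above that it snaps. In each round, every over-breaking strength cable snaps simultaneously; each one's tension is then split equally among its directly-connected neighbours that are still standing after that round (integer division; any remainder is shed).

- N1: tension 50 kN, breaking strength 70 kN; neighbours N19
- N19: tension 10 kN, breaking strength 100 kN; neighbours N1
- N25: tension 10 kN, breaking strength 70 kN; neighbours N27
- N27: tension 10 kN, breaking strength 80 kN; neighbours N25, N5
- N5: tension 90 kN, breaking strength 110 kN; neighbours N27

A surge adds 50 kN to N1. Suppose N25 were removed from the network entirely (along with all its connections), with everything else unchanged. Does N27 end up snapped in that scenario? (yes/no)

no

With N25 removed:
Round 1 — N1 at 100 > 70. N1 snaps.
  N1 sheds 100 kN to N19: 100 each.
    N19: 10+100 = 110 > 100
Round 2 — N19 snaps.
  N19 sheds 110 kN: no online neighbours, lost.
No further breaks.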